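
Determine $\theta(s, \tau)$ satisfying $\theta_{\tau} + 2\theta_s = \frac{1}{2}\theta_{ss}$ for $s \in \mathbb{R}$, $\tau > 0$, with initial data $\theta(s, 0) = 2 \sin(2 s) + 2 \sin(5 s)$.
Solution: Change to a moving frame: let $\eta = s - 2\tau$, $\sigma = \tau$ and write $\theta(s,\tau) = u(\eta,\sigma)$.
By the chain rule $\theta_{\tau} = u_{\sigma} - 2u_{\eta}$, $\theta_s = u_{\eta}$, $\theta_{ss} = u_{\eta\eta}$.
Then $\theta_{\tau} + 2\theta_s = u_{\sigma}$: the advection term cancels and the PDE becomes the heat equation $u_{\sigma} = \frac{1}{2}u_{\eta\eta}$ on $\eta \in \mathbb{R}$.
Initial data: $u(\eta,0) = \theta(\eta,0) = 2 \sin(2 \eta) + 2 \sin(5 \eta)$.
On $\eta \in \mathbb{R}$ each mode satisfies $(\sin(n\eta))'' = -n^2 \sin(n\eta)$, so $e^{-n^2\sigma/2} \sin(n\eta)$ solves the heat equation; by superposition $u(\eta,\sigma) = \sum c_n e^{-n^2\sigma/2} \sin(n\eta)$.
Reading off the coefficients: $c_2=2, c_5=2$, so $u(\eta,\sigma) = 2 e^{-2 \sigma} \sin(2 \eta) + 2 e^{-25 \sigma/2} \sin(5 \eta)$.
Substituting back $\eta = s - 2\tau$, $\sigma = \tau$: $\theta(s,\tau) = u(s - 2\tau, \tau)$.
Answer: $\theta(s, \tau) = -2 e^{-2 \tau} \sin(4 \tau - 2 s) - 2 e^{-25 \tau/2} \sin(10 \tau - 5 s)$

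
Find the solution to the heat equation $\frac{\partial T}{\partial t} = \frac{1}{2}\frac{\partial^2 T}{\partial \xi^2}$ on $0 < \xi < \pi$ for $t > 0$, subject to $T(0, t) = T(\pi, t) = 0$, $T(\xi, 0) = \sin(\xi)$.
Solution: Using separation of variables $T = X(\xi)G(t)$:
Eigenfunctions: $\sin(n\xi)$, $n = 1, 2, 3, \ldots$
General solution: $T(\xi, t) = \sum c_n \sin(n\xi) e^{-n^2 t/2}$
Matching $T(\xi,0) = \sin(\xi)$ term by term: $c_1=1$.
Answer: $T(\xi, t) = e^{-t/2} \sin(\xi)$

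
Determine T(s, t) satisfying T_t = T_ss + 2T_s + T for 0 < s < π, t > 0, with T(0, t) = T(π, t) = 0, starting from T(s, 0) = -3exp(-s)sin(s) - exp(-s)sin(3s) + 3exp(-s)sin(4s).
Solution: Substitute T = exp(-s)u, i.e. u = exp(s)T.
By the product rule, T_s = exp(-s)(u_s - u), T_ss = exp(-s)(u_ss - 2u_s + u), T_t = exp(-s)u_t.
Substituting into the PDE and dividing by exp(-s): u_t = (u_ss - 2u_s + u) + 2(u_s - u) + u.
The lower-order terms cancel, leaving the standard heat equation u_t = u_ss.
Initial data for u: u(s,0) = exp(s)T(s,0) = -3sin(s) - sin(3s) + 3sin(4s). The boundary conditions carry over: u(0,t) = u(π,t) = 0.
Solve for u:
  Using separation of variables u = X(s)G(t):
  Eigenfunctions: sin(ns), n = 1, 2, 3, ...
  General solution: u(s, t) = Σ c_n sin(ns) exp(-n² t)
  Matching u(s,0) = -3sin(s) - sin(3s) + 3sin(4s) term by term: c_1=-3, c_3=-1, c_4=3.
Hence u(s,t) = -3exp(-t)sin(s) - exp(-9t)sin(3s) + 3exp(-16t)sin(4s).
Transform back: T(s,t) = exp(-s)u(s,t).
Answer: T(s, t) = -3exp(-s)exp(-t)sin(s) - exp(-s)exp(-9t)sin(3s) + 3exp(-s)exp(-16t)sin(4s)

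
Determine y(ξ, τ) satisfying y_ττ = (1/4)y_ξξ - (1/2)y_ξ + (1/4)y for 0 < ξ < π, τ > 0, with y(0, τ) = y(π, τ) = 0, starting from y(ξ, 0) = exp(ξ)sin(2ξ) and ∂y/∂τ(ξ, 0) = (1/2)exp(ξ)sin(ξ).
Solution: Substitute y = exp(ξ)u.
Then y_ξ = exp(ξ)(u_ξ + u), y_ξξ = exp(ξ)(u_ξξ + 2u_ξ + u), y_ττ = exp(ξ)u_ττ; substituting and dividing by exp(ξ), the lower-order terms cancel: u_ττ = (1/4)u_ξξ (standard wave equation).
Data for u: u(ξ,0) = exp(-ξ)y(ξ,0) = sin(2ξ); u_τ(ξ,0) = exp(-ξ)y_τ(ξ,0) = (1/2)sin(ξ). The boundary conditions carry over: u(0,τ) = u(π,τ) = 0.
Separating variables: u = Σ [A_n cos(ω_n τ) + B_n sin(ω_n τ)] sin(nξ), ω_n = n/2. From ICs (B_n = velocity coefficient / ω_n): A_2=1, B_1=1.
So u(ξ,τ) = sin(ξ)sin(τ/2) + sin(2ξ)cos(τ), and y(ξ,τ) = exp(ξ)u(ξ,τ).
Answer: y(ξ, τ) = exp(ξ)sin(ξ)sin(τ/2) + exp(ξ)sin(2ξ)cos(τ)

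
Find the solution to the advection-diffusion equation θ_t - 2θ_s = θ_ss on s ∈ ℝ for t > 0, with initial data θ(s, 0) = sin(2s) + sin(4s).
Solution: Change to a moving frame: let η = s + 2t, σ = t and write θ(s,t) = u(η,σ).
By the chain rule θ_t = u_σ + 2u_η, θ_s = u_η, θ_ss = u_ηη.
Then θ_t - 2θ_s = u_σ: the advection term cancels and the PDE becomes the heat equation u_σ = u_ηη on η ∈ ℝ.
Initial data: u(η,0) = θ(η,0) = sin(2η) + sin(4η).
On η ∈ ℝ each mode satisfies (sin(nη))″ = -n² sin(nη), so exp(-n²σ) sin(nη) solves the heat equation; by superposition u(η,σ) = Σ c_n exp(-n²σ) sin(nη).
Reading off the coefficients: c_2=1, c_4=1, so u(η,σ) = exp(-4σ)sin(2η) + exp(-16σ)sin(4η).
Substituting back η = s + 2t, σ = t: θ(s,t) = u(s + 2t, t).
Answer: θ(s, t) = exp(-4t)sin(2s + 4t) + exp(-16t)sin(4s + 8t)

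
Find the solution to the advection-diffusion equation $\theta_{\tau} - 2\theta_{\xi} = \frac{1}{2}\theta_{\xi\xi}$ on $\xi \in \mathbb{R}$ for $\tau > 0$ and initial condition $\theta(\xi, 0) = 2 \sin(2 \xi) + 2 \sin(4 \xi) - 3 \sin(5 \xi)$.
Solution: Change to a moving frame: let $\eta = \xi + 2\tau$, $\sigma = \tau$ and write $\theta(\xi,\tau) = u(\eta,\sigma)$.
By the chain rule $\theta_{\tau} = u_{\sigma} + 2u_{\eta}$, $\theta_{\xi} = u_{\eta}$, $\theta_{\xi\xi} = u_{\eta\eta}$.
Then $\theta_{\tau} - 2\theta_{\xi} = u_{\sigma}$: the advection term cancels and the PDE becomes the heat equation $u_{\sigma} = \frac{1}{2}u_{\eta\eta}$ on $\eta \in \mathbb{R}$.
Initial data: $u(\eta,0) = \theta(\eta,0) = 2 \sin(2 \eta) + 2 \sin(4 \eta) - 3 \sin(5 \eta)$.
On $\eta \in \mathbb{R}$ each mode satisfies $(\sin(n\eta))'' = -n^2 \sin(n\eta)$, so $e^{-n^2\sigma/2} \sin(n\eta)$ solves the heat equation; by superposition $u(\eta,\sigma) = \sum c_n e^{-n^2\sigma/2} \sin(n\eta)$.
Reading off the coefficients: $c_2=2, c_4=2, c_5=-3$, so $u(\eta,\sigma) = 2 e^{-2 \sigma} \sin(2 \eta) + 2 e^{-8 \sigma} \sin(4 \eta) - 3 e^{-25 \sigma/2} \sin(5 \eta)$.
Substituting back $\eta = \xi + 2\tau$, $\sigma = \tau$: $\theta(\xi,\tau) = u(\xi + 2\tau, \tau)$.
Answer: $\theta(\xi, \tau) = 2 e^{-2 \tau} \sin(4 \tau + 2 \xi) + 2 e^{-8 \tau} \sin(8 \tau + 4 \xi) - 3 e^{-25 \tau/2} \sin(10 \tau + 5 \xi)$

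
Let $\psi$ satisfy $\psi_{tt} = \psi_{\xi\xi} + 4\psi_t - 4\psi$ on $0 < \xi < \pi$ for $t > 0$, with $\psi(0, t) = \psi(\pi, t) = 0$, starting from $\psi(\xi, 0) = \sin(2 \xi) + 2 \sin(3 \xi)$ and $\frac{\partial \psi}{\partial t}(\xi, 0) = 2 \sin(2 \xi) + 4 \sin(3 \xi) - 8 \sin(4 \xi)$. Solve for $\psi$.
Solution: Substitute $\psi = e^{2t}u$, i.e. $u = e^{-2t}\psi$.
By the product rule, $\psi_t = e^{2t}(u_t + 2u)$, $\psi_{tt} = e^{2t}(u_{tt} + 4u_t + 4u)$, $\psi_{\xi\xi} = e^{2t}u_{\xi\xi}$.
Substituting into the PDE and dividing by $e^{2t}$: $u_{tt} + 4u_t + 4u = u_{\xi\xi} + 4(u_t + 2u) - 4u$.
The lower-order terms cancel, leaving the standard wave equation $u_{tt} = u_{\xi\xi}$.
Initial data for $u$: $u(\xi,0) = \psi(\xi,0) = \sin(2 \xi) + 2 \sin(3 \xi)$; $u_t(\xi,0) = \psi_t(\xi,0) - 2\psi(\xi,0) = -8 \sin(4 \xi)$. The boundary conditions carry over: $u(0,t) = u(\pi,t) = 0$.
Solve for $u$:
  Using separation of variables $u = X(\xi)T(t)$:
  Eigenfunctions: $\sin(n\xi)$, $n = 1, 2, 3, \ldots$
  General solution: $u(\xi, t) = \sum [A_n \cos(n t) + B_n \sin(n t)] \sin(n\xi)$
  From $u(\xi,0) = \sin(2 \xi) + 2 \sin(3 \xi)$: $A_2=1, A_3=2$. From $u_t(\xi,0) = -8 \sin(4 \xi)$, using $u_t(\xi,0) = \sum \omega_n B_n \sin(n\xi)$ with $\omega_n = n$: $B_4 = (-8)/4 = -2$.
Hence $u(\xi,t) = -2 \sin(4 t) \sin(4 \xi) + \sin(2 \xi) \cos(2 t) + 2 \sin(3 \xi) \cos(3 t)$.
Transform back: $\psi(\xi,t) = e^{2t}u(\xi,t)$.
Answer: $\psi(\xi, t) = e^{2 t} \sin(2 \xi) \cos(2 t) + 2 e^{2 t} \sin(3 \xi) \cos(3 t) - 2 e^{2 t} \sin(4 \xi) \sin(4 t)$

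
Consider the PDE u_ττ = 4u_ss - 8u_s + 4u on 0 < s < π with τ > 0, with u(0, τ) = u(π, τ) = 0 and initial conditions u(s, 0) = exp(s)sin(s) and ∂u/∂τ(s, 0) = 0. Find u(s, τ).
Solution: Substitute u = exp(s)w, i.e. w = exp(-s)u.
By the product rule, u_s = exp(s)(w_s + w), u_ss = exp(s)(w_ss + 2w_s + w), u_ττ = exp(s)w_ττ.
Substituting into the PDE and dividing by exp(s): w_ττ = 4(w_ss + 2w_s + w) - 8(w_s + w) + 4w.
The lower-order terms cancel, leaving the standard wave equation w_ττ = 4w_ss.
Initial data for w: w(s,0) = exp(-s)u(s,0) = sin(s); w_τ(s,0) = exp(-s)u_τ(s,0) = 0. The boundary conditions carry over: w(0,τ) = w(π,τ) = 0.
Solve for w:
  Using separation of variables w = X(s)T(τ):
  Eigenfunctions: sin(ns), n = 1, 2, 3, ...
  General solution: w(s, τ) = Σ [A_n cos(2n τ) + B_n sin(2n τ)] sin(ns)
  From w(s,0) = sin(s): A_1=1. From w_τ(s,0) = 0: all B_n = 0.
Hence w(s,τ) = sin(s)cos(2τ).
Transform back: u(s,τ) = exp(s)w(s,τ).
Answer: u(s, τ) = exp(s)sin(s)cos(2τ)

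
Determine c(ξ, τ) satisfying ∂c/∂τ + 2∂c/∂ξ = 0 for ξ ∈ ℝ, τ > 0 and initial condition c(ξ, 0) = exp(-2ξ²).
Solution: By characteristics (dξ/dτ = 2), c(ξ,τ) = f(ξ - 2τ) with f = c(·, 0).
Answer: c(ξ, τ) = exp(-2(ξ - 2τ)²)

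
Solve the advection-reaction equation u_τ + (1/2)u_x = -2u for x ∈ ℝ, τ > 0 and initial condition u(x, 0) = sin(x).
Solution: Substitute u = exp(-2τ)w.
Then u_τ = exp(-2τ)(w_τ - 2w), u_x = exp(-2τ)w_x; substituting and dividing by exp(-2τ), the lower-order terms cancel: w_τ + (1/2)w_x = 0 (standard advection equation).
Data for w: w(x,0) = u(x,0) = sin(x).
By characteristics (dx/dτ = 1/2), w(x,τ) = f(x - (1/2)τ) with f = w(·, 0).
So w(x,τ) = sin(x - τ/2), and u(x,τ) = exp(-2τ)w(x,τ).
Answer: u(x, τ) = exp(-2τ)sin(x - τ/2)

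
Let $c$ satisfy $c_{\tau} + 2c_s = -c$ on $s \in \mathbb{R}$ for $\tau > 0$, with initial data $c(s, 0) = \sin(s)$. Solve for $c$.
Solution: Substitute $c = e^{-\tau}u$, i.e. $u = e^{\tau}c$.
By the product rule, $c_{\tau} = e^{-\tau}(u_{\tau} - u)$, $c_s = e^{-\tau}u_s$.
Substituting into the PDE and dividing by $e^{-\tau}$: $u_{\tau} - u + 2u_s = -u$.
The lower-order terms cancel, leaving the standard advection equation $u_{\tau} + 2u_s = 0$.
Initial data for $u$: $u(s,0) = c(s,0) = \sin(s)$.
Solve for $u$:
  By method of characteristics (waves move right with speed 2):
  Along characteristics $s - 2\tau =$ const, $u$ is constant, so $u(s,\tau) = f(s - 2\tau)$ with $f = u( \cdot , 0)$.
Hence $u(s,\tau) = \sin(s - 2 \tau)$.
Transform back: $c(s,\tau) = e^{-\tau}u(s,\tau)$.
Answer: $c(s, \tau) = - e^{-\tau} \sin(2 \tau - s)$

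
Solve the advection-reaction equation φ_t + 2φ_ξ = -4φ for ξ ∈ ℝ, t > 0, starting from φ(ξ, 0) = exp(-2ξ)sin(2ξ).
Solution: Substitute φ = exp(-2ξ)u.
Then φ_ξ = exp(-2ξ)(u_ξ - 2u), φ_t = exp(-2ξ)u_t; substituting and dividing by exp(-2ξ), the lower-order terms cancel: u_t + 2u_ξ = 0 (standard advection equation).
Data for u: u(ξ,0) = exp(2ξ)φ(ξ,0) = sin(2ξ).
By characteristics (dξ/dt = 2), u(ξ,t) = f(ξ - 2t) with f = u(·, 0).
So u(ξ,t) = -sin(4t - 2ξ), and φ(ξ,t) = exp(-2ξ)u(ξ,t).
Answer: φ(ξ, t) = -exp(-2ξ)sin(4t - 2ξ)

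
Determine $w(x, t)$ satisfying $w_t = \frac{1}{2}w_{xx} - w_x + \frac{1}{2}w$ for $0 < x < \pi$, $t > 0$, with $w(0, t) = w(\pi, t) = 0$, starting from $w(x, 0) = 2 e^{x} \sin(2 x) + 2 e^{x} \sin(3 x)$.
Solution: Substitute $w = e^{x}u$.
Then $w_x = e^{x}(u_x + u)$, $w_{xx} = e^{x}(u_{xx} + 2u_x + u)$, $w_t = e^{x}u_t$; substituting and dividing by $e^{x}$, the lower-order terms cancel: $u_t = \frac{1}{2}u_{xx}$ (standard heat equation).
Data for $u$: $u(x,0) = e^{-x}w(x,0) = 2 \sin(2 x) + 2 \sin(3 x)$. The boundary conditions carry over: $u(0,t) = u(\pi,t) = 0$.
Separating variables: $u = \sum c_n e^{-n^2t/2} \sin(nx)$. From $u(x,0) = 2 \sin(2 x) + 2 \sin(3 x)$: $c_2=2, c_3=2$.
So $u(x,t) = 2 e^{-2 t} \sin(2 x) + 2 e^{-9 t/2} \sin(3 x)$, and $w(x,t) = e^{x}u(x,t)$.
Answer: $w(x, t) = 2 e^{-2 t} e^{x} \sin(2 x) + 2 e^{-9 t/2} e^{x} \sin(3 x)$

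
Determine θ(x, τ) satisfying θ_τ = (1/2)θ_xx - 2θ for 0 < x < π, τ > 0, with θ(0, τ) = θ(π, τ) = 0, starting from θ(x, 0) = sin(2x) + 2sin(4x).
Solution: Substitute θ = exp(-2τ)u.
Then θ_τ = exp(-2τ)(u_τ - 2u), θ_xx = exp(-2τ)u_xx; substituting and dividing by exp(-2τ), the lower-order terms cancel: u_τ = (1/2)u_xx (standard heat equation).
Data for u: u(x,0) = θ(x,0) = sin(2x) + 2sin(4x). The boundary conditions carry over: u(0,τ) = u(π,τ) = 0.
Separating variables: u = Σ c_n exp(-n²τ/2) sin(nx). From u(x,0) = sin(2x) + 2sin(4x): c_2=1, c_4=2.
So u(x,τ) = exp(-2τ)sin(2x) + 2exp(-8τ)sin(4x), and θ(x,τ) = exp(-2τ)u(x,τ).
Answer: θ(x, τ) = exp(-4τ)sin(2x) + 2exp(-10τ)sin(4x)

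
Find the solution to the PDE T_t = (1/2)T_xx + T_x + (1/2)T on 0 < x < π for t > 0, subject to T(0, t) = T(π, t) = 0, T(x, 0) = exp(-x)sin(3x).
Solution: Substitute T = exp(-x)u, i.e. u = exp(x)T.
By the product rule, T_x = exp(-x)(u_x - u), T_xx = exp(-x)(u_xx - 2u_x + u), T_t = exp(-x)u_t.
Substituting into the PDE and dividing by exp(-x): u_t = (1/2)(u_xx - 2u_x + u) + (u_x - u) + (1/2)u.
The lower-order terms cancel, leaving the standard heat equation u_t = (1/2)u_xx.
Initial data for u: u(x,0) = exp(x)T(x,0) = sin(3x). The boundary conditions carry over: u(0,t) = u(π,t) = 0.
Solve for u:
  Using separation of variables u = X(x)G(t):
  Eigenfunctions: sin(nx), n = 1, 2, 3, ...
  General solution: u(x, t) = Σ c_n sin(nx) exp(-n² t/2)
  Matching u(x,0) = sin(3x) term by term: c_3=1.
Hence u(x,t) = exp(-9t/2)sin(3x).
Transform back: T(x,t) = exp(-x)u(x,t).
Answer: T(x, t) = exp(-9t/2)exp(-x)sin(3x)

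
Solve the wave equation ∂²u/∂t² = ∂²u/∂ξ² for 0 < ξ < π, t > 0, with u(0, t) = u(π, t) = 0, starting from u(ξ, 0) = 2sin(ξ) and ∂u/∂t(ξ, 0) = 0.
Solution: Using separation of variables u = X(ξ)T(t):
Eigenfunctions: sin(nξ), n = 1, 2, 3, ...
General solution: u(ξ, t) = Σ [A_n cos(n t) + B_n sin(n t)] sin(nξ)
From u(ξ,0) = 2sin(ξ): A_1=2. From u_t(ξ,0) = 0: all B_n = 0.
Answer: u(ξ, t) = 2sin(ξ)cos(t)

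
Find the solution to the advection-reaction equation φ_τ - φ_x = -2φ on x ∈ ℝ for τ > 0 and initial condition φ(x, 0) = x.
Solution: Substitute φ = exp(-2τ)u.
Then φ_τ = exp(-2τ)(u_τ - 2u), φ_x = exp(-2τ)u_x; substituting and dividing by exp(-2τ), the lower-order terms cancel: u_τ - u_x = 0 (standard advection equation).
Data for u: u(x,0) = φ(x,0) = x.
By characteristics (dx/dτ = -1), u(x,τ) = f(x + τ) with f = u(·, 0).
So u(x,τ) = x + τ, and φ(x,τ) = exp(-2τ)u(x,τ).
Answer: φ(x, τ) = xexp(-2τ) + τexp(-2τ)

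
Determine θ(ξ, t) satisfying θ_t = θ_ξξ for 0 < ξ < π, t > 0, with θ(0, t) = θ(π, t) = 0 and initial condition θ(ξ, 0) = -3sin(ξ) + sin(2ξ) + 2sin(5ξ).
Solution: Separating variables: θ = Σ c_n exp(-n²t) sin(nξ). From θ(ξ,0) = -3sin(ξ) + sin(2ξ) + 2sin(5ξ): c_1=-3, c_2=1, c_5=2.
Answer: θ(ξ, t) = -3exp(-t)sin(ξ) + exp(-4t)sin(2ξ) + 2exp(-25t)sin(5ξ)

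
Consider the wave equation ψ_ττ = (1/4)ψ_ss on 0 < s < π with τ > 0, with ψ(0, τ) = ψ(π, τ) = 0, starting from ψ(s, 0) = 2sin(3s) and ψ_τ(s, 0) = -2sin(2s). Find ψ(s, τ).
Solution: Using separation of variables ψ = X(s)T(τ):
Eigenfunctions: sin(ns), n = 1, 2, 3, ...
General solution: ψ(s, τ) = Σ [A_n cos(n τ/2) + B_n sin(n τ/2)] sin(ns)
From ψ(s,0) = 2sin(3s): A_3=2. From ψ_τ(s,0) = -2sin(2s), using ψ_τ(s,0) = Σ ω_n B_n sin(ns) with ω_n = n/2: B_2 = (-2)/1 = -2.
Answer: ψ(s, τ) = -2sin(2s)sin(τ) + 2sin(3s)cos(3τ/2)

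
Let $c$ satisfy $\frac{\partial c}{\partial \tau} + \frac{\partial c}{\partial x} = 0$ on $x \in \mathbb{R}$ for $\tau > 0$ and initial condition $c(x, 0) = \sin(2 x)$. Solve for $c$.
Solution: By method of characteristics (waves move right with speed 1):
Along characteristics $x - \tau =$ const, $c$ is constant, so $c(x,\tau) = f(x - \tau)$ with $f = c( \cdot , 0)$.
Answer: $c(x, \tau) = - \sin(2 \tau - 2 x)$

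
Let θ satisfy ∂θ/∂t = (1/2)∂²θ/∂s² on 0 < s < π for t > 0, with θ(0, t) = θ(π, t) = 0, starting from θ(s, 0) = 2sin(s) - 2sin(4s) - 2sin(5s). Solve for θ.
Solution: Using separation of variables θ = X(s)G(t):
Eigenfunctions: sin(ns), n = 1, 2, 3, ...
General solution: θ(s, t) = Σ c_n sin(ns) exp(-n² t/2)
Matching θ(s,0) = 2sin(s) - 2sin(4s) - 2sin(5s) term by term: c_1=2, c_4=-2, c_5=-2.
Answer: θ(s, t) = -2exp(-8t)sin(4s) + 2exp(-t/2)sin(s) - 2exp(-25t/2)sin(5s)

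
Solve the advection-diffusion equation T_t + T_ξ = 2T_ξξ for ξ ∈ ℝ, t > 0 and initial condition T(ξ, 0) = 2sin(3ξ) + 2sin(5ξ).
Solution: Change to a moving frame: let η = ξ - t, σ = t and write T(ξ,t) = u(η,σ).
By the chain rule T_t = u_σ - u_η, T_ξ = u_η, T_ξξ = u_ηη.
Then T_t + T_ξ = u_σ: the advection term cancels and the PDE becomes the heat equation u_σ = 2u_ηη on η ∈ ℝ.
Initial data: u(η,0) = T(η,0) = 2sin(3η) + 2sin(5η).
On η ∈ ℝ each mode satisfies (sin(nη))″ = -n² sin(nη), so exp(-2n²σ) sin(nη) solves the heat equation; by superposition u(η,σ) = Σ c_n exp(-2n²σ) sin(nη).
Reading off the coefficients: c_3=2, c_5=2, so u(η,σ) = 2exp(-18σ)sin(3η) + 2exp(-50σ)sin(5η).
Substituting back η = ξ - t, σ = t: T(ξ,t) = u(ξ - t, t).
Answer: T(ξ, t) = -2exp(-18t)sin(3t - 3ξ) - 2exp(-50t)sin(5t - 5ξ)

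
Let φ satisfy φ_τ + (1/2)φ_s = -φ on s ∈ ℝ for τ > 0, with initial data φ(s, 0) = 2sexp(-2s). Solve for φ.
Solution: Substitute φ = exp(-2s)u.
Then φ_s = exp(-2s)(u_s - 2u), φ_τ = exp(-2s)u_τ; substituting and dividing by exp(-2s), the lower-order terms cancel: u_τ + (1/2)u_s = 0 (standard advection equation).
Data for u: u(s,0) = exp(2s)φ(s,0) = 2s.
By characteristics (ds/dτ = 1/2), u(s,τ) = f(s - (1/2)τ) with f = u(·, 0).
So u(s,τ) = 2s - τ, and φ(s,τ) = exp(-2s)u(s,τ).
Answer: φ(s, τ) = 2sexp(-2s) - τexp(-2s)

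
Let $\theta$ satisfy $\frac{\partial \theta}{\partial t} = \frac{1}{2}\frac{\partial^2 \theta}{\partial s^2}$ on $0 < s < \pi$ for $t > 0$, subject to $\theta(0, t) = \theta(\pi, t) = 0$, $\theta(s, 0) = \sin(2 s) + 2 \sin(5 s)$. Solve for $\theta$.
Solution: Using separation of variables $\theta = X(s)G(t)$:
Eigenfunctions: $\sin(ns)$, $n = 1, 2, 3, \ldots$
General solution: $\theta(s, t) = \sum c_n \sin(ns) e^{-n^2 t/2}$
Matching $\theta(s,0) = \sin(2 s) + 2 \sin(5 s)$ term by term: $c_2=1, c_5=2$.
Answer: $\theta(s, t) = e^{-2 t} \sin(2 s) + 2 e^{-25 t/2} \sin(5 s)$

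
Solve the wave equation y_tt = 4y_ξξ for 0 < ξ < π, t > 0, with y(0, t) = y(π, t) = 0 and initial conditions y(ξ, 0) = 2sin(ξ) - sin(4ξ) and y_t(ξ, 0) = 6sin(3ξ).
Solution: Separating variables: y = Σ [A_n cos(ω_n t) + B_n sin(ω_n t)] sin(nξ), ω_n = 2n. From ICs (B_n = velocity coefficient / ω_n): A_1=2, A_4=-1, B_3=1.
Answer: y(ξ, t) = sin(6t)sin(3ξ) + 2sin(ξ)cos(2t) - sin(4ξ)cos(8t)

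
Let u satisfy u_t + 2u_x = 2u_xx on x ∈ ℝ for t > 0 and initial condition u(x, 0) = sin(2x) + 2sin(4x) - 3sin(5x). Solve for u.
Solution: Change to a moving frame: let η = x - 2t, σ = t and write u(x,t) = w(η,σ).
By the chain rule u_t = w_σ - 2w_η, u_x = w_η, u_xx = w_ηη.
Then u_t + 2u_x = w_σ: the advection term cancels and the PDE becomes the heat equation w_σ = 2w_ηη on η ∈ ℝ.
Initial data: w(η,0) = u(η,0) = sin(2η) + 2sin(4η) - 3sin(5η).
On η ∈ ℝ each mode satisfies (sin(nη))″ = -n² sin(nη), so exp(-2n²σ) sin(nη) solves the heat equation; by superposition w(η,σ) = Σ c_n exp(-2n²σ) sin(nη).
Reading off the coefficients: c_2=1, c_4=2, c_5=-3, so w(η,σ) = exp(-8σ)sin(2η) + 2exp(-32σ)sin(4η) - 3exp(-50σ)sin(5η).
Substituting back η = x - 2t, σ = t: u(x,t) = w(x - 2t, t).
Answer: u(x, t) = -exp(-8t)sin(4t - 2x) - 2exp(-32t)sin(8t - 4x) + 3exp(-50t)sin(10t - 5x)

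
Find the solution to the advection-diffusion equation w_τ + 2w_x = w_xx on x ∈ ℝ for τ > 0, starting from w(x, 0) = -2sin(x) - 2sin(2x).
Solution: Moving frame: η = x - 2τ, σ = τ, w = u(η,σ), so w_τ = u_σ - 2u_η and w_xx = u_ηη.
Hence w_τ + 2w_x = u_σ and the PDE becomes the heat equation u_σ = u_ηη on η ∈ ℝ.
Initial data: u(η,0) = w(η,0) = -2sin(η) - 2sin(2η). Each mode sin(nη) decays as exp(-n²σ) on ℝ, so u(η,σ) = Σ c_n exp(-n²σ) sin(nη) with c_1=-2, c_2=-2: u(η,σ) = -2exp(-σ)sin(η) - 2exp(-4σ)sin(2η).
Substituting back: w(x,τ) = u(x - 2τ, τ).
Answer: w(x, τ) = -2exp(-τ)sin(x - 2τ) - 2exp(-4τ)sin(2x - 4τ)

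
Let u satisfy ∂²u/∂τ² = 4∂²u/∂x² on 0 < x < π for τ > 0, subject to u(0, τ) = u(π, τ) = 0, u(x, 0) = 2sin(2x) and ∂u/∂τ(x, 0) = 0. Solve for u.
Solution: Separating variables: u = Σ [A_n cos(ω_n τ) + B_n sin(ω_n τ)] sin(nx), ω_n = 2n. From ICs: A_2=2.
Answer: u(x, τ) = 2sin(2x)cos(4τ)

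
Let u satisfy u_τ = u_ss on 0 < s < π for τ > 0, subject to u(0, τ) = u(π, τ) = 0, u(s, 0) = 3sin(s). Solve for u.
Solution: Using separation of variables u = X(s)T(τ):
Eigenfunctions: sin(ns), n = 1, 2, 3, ...
General solution: u(s, τ) = Σ c_n sin(ns) exp(-n² τ)
Matching u(s,0) = 3sin(s) term by term: c_1=3.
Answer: u(s, τ) = 3exp(-τ)sin(s)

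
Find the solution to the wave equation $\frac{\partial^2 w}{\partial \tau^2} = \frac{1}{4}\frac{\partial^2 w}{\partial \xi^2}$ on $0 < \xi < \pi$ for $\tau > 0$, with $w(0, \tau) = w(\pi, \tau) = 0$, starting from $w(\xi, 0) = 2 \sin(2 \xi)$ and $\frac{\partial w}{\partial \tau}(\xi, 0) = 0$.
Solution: Separating variables: $w = \sum [A_n \cos(\omega_n \tau) + B_n \sin(\omega_n \tau)] \sin(n\xi)$, $\omega_n = n/2$. From ICs: $A_2=2$.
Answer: $w(\xi, \tau) = 2 \sin(2 \xi) \cos(\tau)$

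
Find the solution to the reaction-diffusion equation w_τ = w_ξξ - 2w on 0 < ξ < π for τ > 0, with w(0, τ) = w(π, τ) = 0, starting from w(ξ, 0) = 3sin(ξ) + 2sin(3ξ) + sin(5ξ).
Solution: Substitute w = exp(-2τ)u.
Then w_τ = exp(-2τ)(u_τ - 2u), w_ξξ = exp(-2τ)u_ξξ; substituting and dividing by exp(-2τ), the lower-order terms cancel: u_τ = u_ξξ (standard heat equation).
Data for u: u(ξ,0) = w(ξ,0) = 3sin(ξ) + 2sin(3ξ) + sin(5ξ). The boundary conditions carry over: u(0,τ) = u(π,τ) = 0.
Separating variables: u = Σ c_n exp(-n²τ) sin(nξ). From u(ξ,0) = 3sin(ξ) + 2sin(3ξ) + sin(5ξ): c_1=3, c_3=2, c_5=1.
So u(ξ,τ) = 3exp(-τ)sin(ξ) + 2exp(-9τ)sin(3ξ) + exp(-25τ)sin(5ξ), and w(ξ,τ) = exp(-2τ)u(ξ,τ).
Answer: w(ξ, τ) = 3exp(-3τ)sin(ξ) + 2exp(-11τ)sin(3ξ) + exp(-27τ)sin(5ξ)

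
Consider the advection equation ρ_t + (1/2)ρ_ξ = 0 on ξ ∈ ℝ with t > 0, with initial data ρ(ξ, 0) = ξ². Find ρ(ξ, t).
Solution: By method of characteristics (waves move right with speed 1/2):
Along characteristics ξ - (1/2)t = const, ρ is constant, so ρ(ξ,t) = f(ξ - (1/2)t) with f = ρ(·, 0).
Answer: ρ(ξ, t) = (1/4)t² - tξ + ξ²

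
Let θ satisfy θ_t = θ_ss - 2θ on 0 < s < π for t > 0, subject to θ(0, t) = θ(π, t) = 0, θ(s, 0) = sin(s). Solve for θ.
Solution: Substitute θ = exp(-2t)u, i.e. u = exp(2t)θ.
By the product rule, θ_t = exp(-2t)(u_t - 2u), θ_ss = exp(-2t)u_ss.
Substituting into the PDE and dividing by exp(-2t): u_t - 2u = u_ss - 2u.
The lower-order terms cancel, leaving the standard heat equation u_t = u_ss.
Initial data for u: u(s,0) = θ(s,0) = sin(s). The boundary conditions carry over: u(0,t) = u(π,t) = 0.
Solve for u:
  Using separation of variables u = X(s)G(t):
  Eigenfunctions: sin(ns), n = 1, 2, 3, ...
  General solution: u(s, t) = Σ c_n sin(ns) exp(-n² t)
  Matching u(s,0) = sin(s) term by term: c_1=1.
Hence u(s,t) = exp(-t)sin(s).
Transform back: θ(s,t) = exp(-2t)u(s,t).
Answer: θ(s, t) = exp(-3t)sin(s)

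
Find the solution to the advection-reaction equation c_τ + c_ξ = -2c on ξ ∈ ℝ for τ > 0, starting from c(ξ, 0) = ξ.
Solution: Substitute c = exp(-2τ)u.
Then c_τ = exp(-2τ)(u_τ - 2u), c_ξ = exp(-2τ)u_ξ; substituting and dividing by exp(-2τ), the lower-order terms cancel: u_τ + u_ξ = 0 (standard advection equation).
Data for u: u(ξ,0) = c(ξ,0) = ξ.
By characteristics (dξ/dτ = 1), u(ξ,τ) = f(ξ - τ) with f = u(·, 0).
So u(ξ,τ) = ξ - τ, and c(ξ,τ) = exp(-2τ)u(ξ,τ).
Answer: c(ξ, τ) = ξexp(-2τ) - τexp(-2τ)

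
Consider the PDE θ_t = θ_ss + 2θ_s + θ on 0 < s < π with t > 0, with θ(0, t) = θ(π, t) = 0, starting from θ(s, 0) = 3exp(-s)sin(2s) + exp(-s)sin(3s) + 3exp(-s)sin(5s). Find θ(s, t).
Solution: Substitute θ = exp(-s)u.
Then θ_s = exp(-s)(u_s - u), θ_ss = exp(-s)(u_ss - 2u_s + u), θ_t = exp(-s)u_t; substituting and dividing by exp(-s), the lower-order terms cancel: u_t = u_ss (standard heat equation).
Data for u: u(s,0) = exp(s)θ(s,0) = 3sin(2s) + sin(3s) + 3sin(5s). The boundary conditions carry over: u(0,t) = u(π,t) = 0.
Separating variables: u = Σ c_n exp(-n²t) sin(ns). From u(s,0) = 3sin(2s) + sin(3s) + 3sin(5s): c_2=3, c_3=1, c_5=3.
So u(s,t) = 3exp(-4t)sin(2s) + exp(-9t)sin(3s) + 3exp(-25t)sin(5s), and θ(s,t) = exp(-s)u(s,t).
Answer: θ(s, t) = 3exp(-s)exp(-4t)sin(2s) + exp(-s)exp(-9t)sin(3s) + 3exp(-s)exp(-25t)sin(5s)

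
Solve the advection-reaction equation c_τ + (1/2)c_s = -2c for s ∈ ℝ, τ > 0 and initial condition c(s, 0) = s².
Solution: Substitute c = exp(-2τ)u.
Then c_τ = exp(-2τ)(u_τ - 2u), c_s = exp(-2τ)u_s; substituting and dividing by exp(-2τ), the lower-order terms cancel: u_τ + (1/2)u_s = 0 (standard advection equation).
Data for u: u(s,0) = c(s,0) = s².
By characteristics (ds/dτ = 1/2), u(s,τ) = f(s - (1/2)τ) with f = u(·, 0).
So u(s,τ) = s² - sτ + (1/4)τ², and c(s,τ) = exp(-2τ)u(s,τ).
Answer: c(s, τ) = s²exp(-2τ) - sτexp(-2τ) + (1/4)τ²exp(-2τ)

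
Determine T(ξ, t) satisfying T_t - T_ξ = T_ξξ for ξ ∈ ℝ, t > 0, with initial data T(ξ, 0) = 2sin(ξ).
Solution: Change to a moving frame: let η = ξ + t, σ = t and write T(ξ,t) = u(η,σ).
By the chain rule T_t = u_σ + u_η, T_ξ = u_η, T_ξξ = u_ηη.
Then T_t - T_ξ = u_σ: the advection term cancels and the PDE becomes the heat equation u_σ = u_ηη on η ∈ ℝ.
Initial data: u(η,0) = T(η,0) = 2sin(η).
On η ∈ ℝ each mode satisfies (sin(nη))″ = -n² sin(nη), so exp(-n²σ) sin(nη) solves the heat equation; by superposition u(η,σ) = Σ c_n exp(-n²σ) sin(nη).
Reading off the coefficients: c_1=2, so u(η,σ) = 2exp(-σ)sin(η).
Substituting back η = ξ + t, σ = t: T(ξ,t) = u(ξ + t, t).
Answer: T(ξ, t) = 2exp(-t)sin(t + ξ)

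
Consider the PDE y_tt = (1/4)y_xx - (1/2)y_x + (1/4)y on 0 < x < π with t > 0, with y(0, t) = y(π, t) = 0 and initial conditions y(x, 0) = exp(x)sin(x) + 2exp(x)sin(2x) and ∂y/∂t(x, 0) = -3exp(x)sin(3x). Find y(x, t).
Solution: Substitute y = exp(x)u, i.e. u = exp(-x)y.
By the product rule, y_x = exp(x)(u_x + u), y_xx = exp(x)(u_xx + 2u_x + u), y_tt = exp(x)u_tt.
Substituting into the PDE and dividing by exp(x): u_tt = (1/4)(u_xx + 2u_x + u) - (1/2)(u_x + u) + (1/4)u.
The lower-order terms cancel, leaving the standard wave equation u_tt = (1/4)u_xx.
Initial data for u: u(x,0) = exp(-x)y(x,0) = sin(x) + 2sin(2x); u_t(x,0) = exp(-x)y_t(x,0) = -3sin(3x). The boundary conditions carry over: u(0,t) = u(π,t) = 0.
Solve for u:
  Using separation of variables u = X(x)T(t):
  Eigenfunctions: sin(nx), n = 1, 2, 3, ...
  General solution: u(x, t) = Σ [A_n cos(n t/2) + B_n sin(n t/2)] sin(nx)
  From u(x,0) = sin(x) + 2sin(2x): A_1=1, A_2=2. From u_t(x,0) = -3sin(3x), using u_t(x,0) = Σ ω_n B_n sin(nx) with ω_n = n/2: B_3 = (-3)/(3/2) = -2.
Hence u(x,t) = -2sin(3t/2)sin(3x) + sin(x)cos(t/2) + 2sin(2x)cos(t).
Transform back: y(x,t) = exp(x)u(x,t).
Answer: y(x, t) = -2exp(x)sin(3t/2)sin(3x) + exp(x)sin(x)cos(t/2) + 2exp(x)sin(2x)cos(t)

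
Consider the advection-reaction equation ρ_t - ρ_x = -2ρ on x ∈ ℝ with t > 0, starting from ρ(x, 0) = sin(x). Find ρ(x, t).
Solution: Substitute ρ = exp(-2t)u, i.e. u = exp(2t)ρ.
By the product rule, ρ_t = exp(-2t)(u_t - 2u), ρ_x = exp(-2t)u_x.
Substituting into the PDE and dividing by exp(-2t): u_t - 2u - u_x = -2u.
The lower-order terms cancel, leaving the standard advection equation u_t - u_x = 0.
Initial data for u: u(x,0) = ρ(x,0) = sin(x).
Solve for u:
  By method of characteristics (waves move left with speed 1):
  Along characteristics x + t = const, u is constant, so u(x,t) = f(x + t) with f = u(·, 0).
Hence u(x,t) = sin(t + x).
Transform back: ρ(x,t) = exp(-2t)u(x,t).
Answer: ρ(x, t) = exp(-2t)sin(t + x)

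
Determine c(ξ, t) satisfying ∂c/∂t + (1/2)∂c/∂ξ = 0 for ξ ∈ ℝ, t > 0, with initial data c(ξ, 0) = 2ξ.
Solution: By method of characteristics (waves move right with speed 1/2):
Along characteristics ξ - (1/2)t = const, c is constant, so c(ξ,t) = f(ξ - (1/2)t) with f = c(·, 0).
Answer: c(ξ, t) = -t + 2ξ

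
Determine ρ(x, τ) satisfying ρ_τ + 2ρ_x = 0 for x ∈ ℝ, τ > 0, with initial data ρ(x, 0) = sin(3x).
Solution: By method of characteristics (waves move right with speed 2):
Along characteristics x - 2τ = const, ρ is constant, so ρ(x,τ) = f(x - 2τ) with f = ρ(·, 0).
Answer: ρ(x, τ) = sin(3x - 6τ)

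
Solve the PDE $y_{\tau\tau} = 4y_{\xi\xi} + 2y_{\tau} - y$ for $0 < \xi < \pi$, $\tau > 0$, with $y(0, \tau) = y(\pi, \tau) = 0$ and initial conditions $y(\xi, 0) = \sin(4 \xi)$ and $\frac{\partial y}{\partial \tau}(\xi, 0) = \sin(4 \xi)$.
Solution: Substitute $y = e^{\tau}u$.
Then $y_{\tau} = e^{\tau}(u_{\tau} + u)$, $y_{\tau\tau} = e^{\tau}(u_{\tau\tau} + 2u_{\tau} + u)$, $y_{\xi\xi} = e^{\tau}u_{\xi\xi}$; substituting and dividing by $e^{\tau}$, the lower-order terms cancel: $u_{\tau\tau} = 4u_{\xi\xi}$ (standard wave equation).
Data for $u$: $u(\xi,0) = y(\xi,0) = \sin(4 \xi)$; $u_{\tau}(\xi,0) = y_{\tau}(\xi,0) - y(\xi,0) = 0$. The boundary conditions carry over: $u(0,\tau) = u(\pi,\tau) = 0$.
Separating variables: $u = \sum [A_n \cos(\omega_n \tau) + B_n \sin(\omega_n \tau)] \sin(n\xi)$, $\omega_n = 2n$. From ICs: $A_4=1$.
So $u(\xi,\tau) = \sin(4 \xi) \cos(8 \tau)$, and $y(\xi,\tau) = e^{\tau}u(\xi,\tau)$.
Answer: $y(\xi, \tau) = e^{\tau} \sin(4 \xi) \cos(8 \tau)$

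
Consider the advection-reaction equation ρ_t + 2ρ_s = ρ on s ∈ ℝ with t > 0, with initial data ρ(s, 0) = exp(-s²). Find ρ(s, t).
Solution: Substitute ρ = exp(t)u.
Then ρ_t = exp(t)(u_t + u), ρ_s = exp(t)u_s; substituting and dividing by exp(t), the lower-order terms cancel: u_t + 2u_s = 0 (standard advection equation).
Data for u: u(s,0) = ρ(s,0) = exp(-s²).
By characteristics (ds/dt = 2), u(s,t) = f(s - 2t) with f = u(·, 0).
So u(s,t) = exp(-(s - 2t)²), and ρ(s,t) = exp(t)u(s,t).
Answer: ρ(s, t) = exp(t)exp(-(s - 2t)²)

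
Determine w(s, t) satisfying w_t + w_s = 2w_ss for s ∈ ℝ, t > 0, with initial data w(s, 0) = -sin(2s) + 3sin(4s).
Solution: Moving frame: η = s - t, σ = t, w = u(η,σ), so w_t = u_σ - u_η and w_ss = u_ηη.
Hence w_t + w_s = u_σ and the PDE becomes the heat equation u_σ = 2u_ηη on η ∈ ℝ.
Initial data: u(η,0) = w(η,0) = -sin(2η) + 3sin(4η). Each mode sin(nη) decays as exp(-2n²σ) on ℝ, so u(η,σ) = Σ c_n exp(-2n²σ) sin(nη) with c_2=-1, c_4=3: u(η,σ) = -exp(-8σ)sin(2η) + 3exp(-32σ)sin(4η).
Substituting back: w(s,t) = u(s - t, t).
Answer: w(s, t) = -exp(-8t)sin(2s - 2t) + 3exp(-32t)sin(4s - 4t)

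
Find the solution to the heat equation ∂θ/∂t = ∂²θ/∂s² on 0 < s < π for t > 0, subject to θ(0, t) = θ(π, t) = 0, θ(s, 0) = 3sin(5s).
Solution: Using separation of variables θ = X(s)G(t):
Eigenfunctions: sin(ns), n = 1, 2, 3, ...
General solution: θ(s, t) = Σ c_n sin(ns) exp(-n² t)
Matching θ(s,0) = 3sin(5s) term by term: c_5=3.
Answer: θ(s, t) = 3exp(-25t)sin(5s)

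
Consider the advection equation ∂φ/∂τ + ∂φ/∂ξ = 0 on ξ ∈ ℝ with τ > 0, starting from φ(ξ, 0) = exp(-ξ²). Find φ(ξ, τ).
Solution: By characteristics (dξ/dτ = 1), φ(ξ,τ) = f(ξ - τ) with f = φ(·, 0).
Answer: φ(ξ, τ) = exp(-(ξ - τ)²)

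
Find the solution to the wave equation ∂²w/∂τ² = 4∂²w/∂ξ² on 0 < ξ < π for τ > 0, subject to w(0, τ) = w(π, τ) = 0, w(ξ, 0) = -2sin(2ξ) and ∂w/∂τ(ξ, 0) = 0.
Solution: Separating variables: w = Σ [A_n cos(ω_n τ) + B_n sin(ω_n τ)] sin(nξ), ω_n = 2n. From ICs: A_2=-2.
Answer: w(ξ, τ) = -2sin(2ξ)cos(4τ)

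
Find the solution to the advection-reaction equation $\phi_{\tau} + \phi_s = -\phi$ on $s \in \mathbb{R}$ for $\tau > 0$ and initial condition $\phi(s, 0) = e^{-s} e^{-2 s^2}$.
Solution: Substitute $\phi = e^{-s}u$, i.e. $u = e^{s}\phi$.
By the product rule, $\phi_s = e^{-s}(u_s - u)$, $\phi_{\tau} = e^{-s}u_{\tau}$.
Substituting into the PDE and dividing by $e^{-s}$: $u_{\tau} + (u_s - u) = -u$.
The lower-order terms cancel, leaving the standard advection equation $u_{\tau} + u_s = 0$.
Initial data for $u$: $u(s,0) = e^{s}\phi(s,0) = e^{-2 s^2}$.
Solve for $u$:
  By method of characteristics (waves move right with speed 1):
  Along characteristics $s - \tau =$ const, $u$ is constant, so $u(s,\tau) = f(s - \tau)$ with $f = u( \cdot , 0)$.
Hence $u(s,\tau) = e^{-2 (s - \tau)^2}$.
Transform back: $\phi(s,\tau) = e^{-s}u(s,\tau)$.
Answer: $\phi(s, \tau) = e^{-s} e^{-2 (-\tau + s)^2}$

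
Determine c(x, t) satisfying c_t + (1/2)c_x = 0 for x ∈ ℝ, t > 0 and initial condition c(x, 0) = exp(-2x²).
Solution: By method of characteristics (waves move right with speed 1/2):
Along characteristics x - (1/2)t = const, c is constant, so c(x,t) = f(x - (1/2)t) with f = c(·, 0).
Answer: c(x, t) = exp(-2(-t/2 + x)²)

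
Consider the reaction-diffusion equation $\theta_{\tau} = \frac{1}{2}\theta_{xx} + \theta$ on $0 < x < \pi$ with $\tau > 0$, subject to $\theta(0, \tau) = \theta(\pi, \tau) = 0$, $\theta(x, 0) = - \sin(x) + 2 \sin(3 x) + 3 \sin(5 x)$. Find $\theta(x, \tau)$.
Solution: Substitute $\theta = e^{\tau}u$, i.e. $u = e^{-\tau}\theta$.
By the product rule, $\theta_{\tau} = e^{\tau}(u_{\tau} + u)$, $\theta_{xx} = e^{\tau}u_{xx}$.
Substituting into the PDE and dividing by $e^{\tau}$: $u_{\tau} + u = \frac{1}{2}u_{xx} + u$.
The lower-order terms cancel, leaving the standard heat equation $u_{\tau} = \frac{1}{2}u_{xx}$.
Initial data for $u$: $u(x,0) = \theta(x,0) = - \sin(x) + 2 \sin(3 x) + 3 \sin(5 x)$. The boundary conditions carry over: $u(0,\tau) = u(\pi,\tau) = 0$.
Solve for $u$:
  Using separation of variables $u = X(x)G(\tau)$:
  Eigenfunctions: $\sin(nx)$, $n = 1, 2, 3, \ldots$
  General solution: $u(x, \tau) = \sum c_n \sin(nx) e^{-n^2 \tau/2}$
  Matching $u(x,0) = - \sin(x) + 2 \sin(3 x) + 3 \sin(5 x)$ term by term: $c_1=-1, c_3=2, c_5=3$.
Hence $u(x,\tau) = - e^{-\tau/2} \sin(x) + 2 e^{-9 \tau/2} \sin(3 x) + 3 e^{-25 \tau/2} \sin(5 x)$.
Transform back: $\theta(x,\tau) = e^{\tau}u(x,\tau)$.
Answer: $\theta(x, \tau) = - e^{\tau/2} \sin(x) + 2 e^{-7 \tau/2} \sin(3 x) + 3 e^{-23 \tau/2} \sin(5 x)$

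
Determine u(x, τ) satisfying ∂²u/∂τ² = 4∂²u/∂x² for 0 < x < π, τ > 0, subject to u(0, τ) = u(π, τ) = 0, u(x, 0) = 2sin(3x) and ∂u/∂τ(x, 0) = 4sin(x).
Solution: Separating variables: u = Σ [A_n cos(ω_n τ) + B_n sin(ω_n τ)] sin(nx), ω_n = 2n. From ICs (B_n = velocity coefficient / ω_n): A_3=2, B_1=2.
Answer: u(x, τ) = 2sin(x)sin(2τ) + 2sin(3x)cos(6τ)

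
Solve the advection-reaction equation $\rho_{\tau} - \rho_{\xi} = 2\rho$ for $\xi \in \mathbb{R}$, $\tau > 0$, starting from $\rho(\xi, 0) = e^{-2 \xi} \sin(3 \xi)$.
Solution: Substitute $\rho = e^{-2\xi}u$.
Then $\rho_{\xi} = e^{-2\xi}(u_{\xi} - 2u)$, $\rho_{\tau} = e^{-2\xi}u_{\tau}$; substituting and dividing by $e^{-2\xi}$, the lower-order terms cancel: $u_{\tau} - u_{\xi} = 0$ (standard advection equation).
Data for $u$: $u(\xi,0) = e^{2\xi}\rho(\xi,0) = \sin(3 \xi)$.
By characteristics ($d\xi/d\tau = -1$), $u(\xi,\tau) = f(\xi + \tau)$ with $f = u( \cdot , 0)$.
So $u(\xi,\tau) = \sin(3 \xi + 3 \tau)$, and $\rho(\xi,\tau) = e^{-2\xi}u(\xi,\tau)$.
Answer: $\rho(\xi, \tau) = e^{-2 \xi} \sin(3 \tau + 3 \xi)$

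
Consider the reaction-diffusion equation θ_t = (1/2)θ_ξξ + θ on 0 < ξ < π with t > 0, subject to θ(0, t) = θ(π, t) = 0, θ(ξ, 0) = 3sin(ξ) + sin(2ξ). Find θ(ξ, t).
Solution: Substitute θ = exp(t)u, i.e. u = exp(-t)θ.
By the product rule, θ_t = exp(t)(u_t + u), θ_ξξ = exp(t)u_ξξ.
Substituting into the PDE and dividing by exp(t): u_t + u = (1/2)u_ξξ + u.
The lower-order terms cancel, leaving the standard heat equation u_t = (1/2)u_ξξ.
Initial data for u: u(ξ,0) = θ(ξ,0) = 3sin(ξ) + sin(2ξ). The boundary conditions carry over: u(0,t) = u(π,t) = 0.
Solve for u:
  Using separation of variables u = X(ξ)G(t):
  Eigenfunctions: sin(nξ), n = 1, 2, 3, ...
  General solution: u(ξ, t) = Σ c_n sin(nξ) exp(-n² t/2)
  Matching u(ξ,0) = 3sin(ξ) + sin(2ξ) term by term: c_1=3, c_2=1.
Hence u(ξ,t) = exp(-2t)sin(2ξ) + 3exp(-t/2)sin(ξ).
Transform back: θ(ξ,t) = exp(t)u(ξ,t).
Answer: θ(ξ, t) = 3exp(t/2)sin(ξ) + exp(-t)sin(2ξ)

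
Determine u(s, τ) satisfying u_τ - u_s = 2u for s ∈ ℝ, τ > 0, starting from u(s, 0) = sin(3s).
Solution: Substitute u = exp(2τ)w.
Then u_τ = exp(2τ)(w_τ + 2w), u_s = exp(2τ)w_s; substituting and dividing by exp(2τ), the lower-order terms cancel: w_τ - w_s = 0 (standard advection equation).
Data for w: w(s,0) = u(s,0) = sin(3s).
By characteristics (ds/dτ = -1), w(s,τ) = f(s + τ) with f = w(·, 0).
So w(s,τ) = sin(3s + 3τ), and u(s,τ) = exp(2τ)w(s,τ).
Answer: u(s, τ) = exp(2τ)sin(3s + 3τ)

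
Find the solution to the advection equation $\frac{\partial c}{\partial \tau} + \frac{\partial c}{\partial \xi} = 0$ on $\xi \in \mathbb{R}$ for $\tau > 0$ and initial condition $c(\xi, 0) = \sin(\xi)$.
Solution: By method of characteristics (waves move right with speed 1):
Along characteristics $\xi - \tau =$ const, $c$ is constant, so $c(\xi,\tau) = f(\xi - \tau)$ with $f = c( \cdot , 0)$.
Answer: $c(\xi, \tau) = - \sin(\tau - \xi)$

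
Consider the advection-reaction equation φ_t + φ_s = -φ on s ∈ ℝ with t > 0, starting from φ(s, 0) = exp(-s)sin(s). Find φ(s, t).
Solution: Substitute φ = exp(-s)u.
Then φ_s = exp(-s)(u_s - u), φ_t = exp(-s)u_t; substituting and dividing by exp(-s), the lower-order terms cancel: u_t + u_s = 0 (standard advection equation).
Data for u: u(s,0) = exp(s)φ(s,0) = sin(s).
By characteristics (ds/dt = 1), u(s,t) = f(s - t) with f = u(·, 0).
So u(s,t) = sin(s - t), and φ(s,t) = exp(-s)u(s,t).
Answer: φ(s, t) = exp(-s)sin(s - t)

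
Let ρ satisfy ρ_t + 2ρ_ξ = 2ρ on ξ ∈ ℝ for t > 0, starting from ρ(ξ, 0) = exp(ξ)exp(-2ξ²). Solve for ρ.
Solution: Substitute ρ = exp(ξ)u, i.e. u = exp(-ξ)ρ.
By the product rule, ρ_ξ = exp(ξ)(u_ξ + u), ρ_t = exp(ξ)u_t.
Substituting into the PDE and dividing by exp(ξ): u_t + 2(u_ξ + u) = 2u.
The lower-order terms cancel, leaving the standard advection equation u_t + 2u_ξ = 0.
Initial data for u: u(ξ,0) = exp(-ξ)ρ(ξ,0) = exp(-2ξ²).
Solve for u:
  By method of characteristics (waves move right with speed 2):
  Along characteristics ξ - 2t = const, u is constant, so u(ξ,t) = f(ξ - 2t) with f = u(·, 0).
Hence u(ξ,t) = exp(-2(-2t + ξ)²).
Transform back: ρ(ξ,t) = exp(ξ)u(ξ,t).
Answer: ρ(ξ, t) = exp(ξ)exp(-2(-2t + ξ)²)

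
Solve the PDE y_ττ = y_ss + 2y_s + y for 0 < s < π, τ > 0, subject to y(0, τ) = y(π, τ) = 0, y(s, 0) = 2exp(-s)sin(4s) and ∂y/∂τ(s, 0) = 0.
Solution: Substitute y = exp(-s)u.
Then y_s = exp(-s)(u_s - u), y_ss = exp(-s)(u_ss - 2u_s + u), y_ττ = exp(-s)u_ττ; substituting and dividing by exp(-s), the lower-order terms cancel: u_ττ = u_ss (standard wave equation).
Data for u: u(s,0) = exp(s)y(s,0) = 2sin(4s); u_τ(s,0) = exp(s)y_τ(s,0) = 0. The boundary conditions carry over: u(0,τ) = u(π,τ) = 0.
Separating variables: u = Σ [A_n cos(ω_n τ) + B_n sin(ω_n τ)] sin(ns), ω_n = n. From ICs: A_4=2.
So u(s,τ) = 2sin(4s)cos(4τ), and y(s,τ) = exp(-s)u(s,τ).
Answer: y(s, τ) = 2exp(-s)sin(4s)cos(4τ)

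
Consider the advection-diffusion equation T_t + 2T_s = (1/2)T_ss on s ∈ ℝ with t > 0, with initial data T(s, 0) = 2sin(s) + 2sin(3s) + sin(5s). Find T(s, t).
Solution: Change to a moving frame: let η = s - 2t, σ = t and write T(s,t) = u(η,σ).
By the chain rule T_t = u_σ - 2u_η, T_s = u_η, T_ss = u_ηη.
Then T_t + 2T_s = u_σ: the advection term cancels and the PDE becomes the heat equation u_σ = (1/2)u_ηη on η ∈ ℝ.
Initial data: u(η,0) = T(η,0) = 2sin(η) + 2sin(3η) + sin(5η).
On η ∈ ℝ each mode satisfies (sin(nη))″ = -n² sin(nη), so exp(-n²σ/2) sin(nη) solves the heat equation; by superposition u(η,σ) = Σ c_n exp(-n²σ/2) sin(nη).
Reading off the coefficients: c_1=2, c_3=2, c_5=1, so u(η,σ) = 2exp(-σ/2)sin(η) + 2exp(-9σ/2)sin(3η) + exp(-25σ/2)sin(5η).
Substituting back η = s - 2t, σ = t: T(s,t) = u(s - 2t, t).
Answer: T(s, t) = 2exp(-t/2)sin(s - 2t) + 2exp(-9t/2)sin(3s - 6t) + exp(-25t/2)sin(5s - 10t)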